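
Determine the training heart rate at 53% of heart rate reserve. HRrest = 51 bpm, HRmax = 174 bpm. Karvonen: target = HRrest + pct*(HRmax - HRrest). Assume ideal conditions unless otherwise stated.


Target = HRrest + pct*(HRmax - HRrest)
Heart rate reserve = HRmax - HRrest = 174 - 51 = 123 bpm
Fraction = 53% = 0.53
Target = 51 + 0.53 * 123
Target = 51 + 65.19 = 116.19 bpm

116.19 bpm


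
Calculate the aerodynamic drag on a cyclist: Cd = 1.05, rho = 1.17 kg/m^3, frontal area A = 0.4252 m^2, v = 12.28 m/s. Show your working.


Fd = 0.5 * Cd * rho * A * v^2
Fd = 0.5 * 1.05 * 1.17 * 0.4252 * 12.28^2
v^2 = 150.7984
Fd = 0.5 * 1.05 * 1.17 * 0.4252 * 150.7984 = 39.3854 N

39.3854 N


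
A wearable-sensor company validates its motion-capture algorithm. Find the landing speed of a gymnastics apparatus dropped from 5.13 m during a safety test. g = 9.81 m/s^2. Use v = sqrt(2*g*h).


v = sqrt(2 * g * h)
v = sqrt(2 * 9.81 * 5.13)
v = sqrt(100.6506) = 10.0325 m/s

10.0325 m/s


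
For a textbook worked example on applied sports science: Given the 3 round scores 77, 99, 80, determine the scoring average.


Average = sum / n
Sum = 256
Average = 256 / 3 = 85.3333

85.3333


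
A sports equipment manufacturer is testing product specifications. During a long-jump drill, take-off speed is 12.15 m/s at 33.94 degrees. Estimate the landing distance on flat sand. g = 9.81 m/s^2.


R = v^2 * sin(2*theta) / g
Convert angle to radians: theta = 33.94 deg = 0.5924 rad
sin(2*theta) = sin(1.1847) = 0.9264
R = 12.15^2 * 0.9264 / 9.81
R = 147.6225 * 0.9264 / 9.81 = 13.9406 m

13.9406 m


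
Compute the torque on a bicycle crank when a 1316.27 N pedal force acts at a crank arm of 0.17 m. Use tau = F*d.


tau = F * d
tau = 1316.27 * 0.17
tau = 223.7659 N*m

223.7659 N*m


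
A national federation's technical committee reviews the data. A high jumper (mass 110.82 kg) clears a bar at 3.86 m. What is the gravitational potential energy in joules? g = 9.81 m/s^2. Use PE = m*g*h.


PE = m * g * h
PE = 110.82 * 9.81 * 3.86
PE = 1087.1442 * 3.86 = 4196.3766 J

4196.3766 J


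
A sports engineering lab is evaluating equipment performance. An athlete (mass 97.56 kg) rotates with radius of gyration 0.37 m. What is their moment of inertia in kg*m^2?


I = m * k^2
I = 97.56 * 0.37^2
I = 97.56 * 0.1369 = 13.356 kg*m^2

13.356 kg*m^2


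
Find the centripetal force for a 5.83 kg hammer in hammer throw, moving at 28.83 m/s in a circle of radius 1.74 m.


Fc = m * v^2 / r
v^2 = 28.83^2 = 831.1689
Fc = 5.83 * 831.1689 / 1.74
Fc = 4845.7147 / 1.74 = 2784.8935 N

2784.8935 N


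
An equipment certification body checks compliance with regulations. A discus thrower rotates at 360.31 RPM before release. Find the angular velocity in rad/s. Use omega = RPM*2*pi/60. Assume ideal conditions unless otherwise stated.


omega = RPM * 2 * pi / 60
omega = 360.31 * 2 * 3.14159 / 60
omega = 2263.8945 / 60 = 37.7316 rad/s

37.7316 rad/s


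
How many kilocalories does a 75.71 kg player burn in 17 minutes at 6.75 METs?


kcal = MET * mass * time_hr
Convert time: 17 min = 0.2833 hr
kcal = 6.75 * 75.71 * 0.2833
kcal = 144.7954 kcal

144.7954 kcal


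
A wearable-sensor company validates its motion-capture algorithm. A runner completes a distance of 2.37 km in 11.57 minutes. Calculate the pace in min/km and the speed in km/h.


Pace = time / distance = 11.57 min / 2.37 km = 4.8819 min/km
Speed = distance / time_in_hours = 2.37 / 0.1928 hr
Speed = 12.2904 km/h

4.8819 min/km, 12.2904 km/h


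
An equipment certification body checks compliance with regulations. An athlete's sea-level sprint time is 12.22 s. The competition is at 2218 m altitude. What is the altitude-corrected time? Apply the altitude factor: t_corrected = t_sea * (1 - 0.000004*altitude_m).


Correction factor = 1 - 0.000004 * 2218 = 0.991128
t_corrected = t_sea * factor = 12.22 * 0.991128
t_corrected = 12.1116 s

12.1116 s


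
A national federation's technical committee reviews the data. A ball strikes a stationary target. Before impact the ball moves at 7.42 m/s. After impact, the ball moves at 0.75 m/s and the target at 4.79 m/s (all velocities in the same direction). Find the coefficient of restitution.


e = (v2_after - v1_after) / (v1_before - v2_before)
Numerator = 4.79 - 0.75 = 4.04
Denominator = 7.42 - 0 = 7.42
e = 4.04 / 7.42 = 0.5445

0.5445


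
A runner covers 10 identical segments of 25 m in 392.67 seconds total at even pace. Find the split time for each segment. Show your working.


Split time = total_time / n_laps = 392.67 / 10
Split time = 39.267 s per lap

39.267 s


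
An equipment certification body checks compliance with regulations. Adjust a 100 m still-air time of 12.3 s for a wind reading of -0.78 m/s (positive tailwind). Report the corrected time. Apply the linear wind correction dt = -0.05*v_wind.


dt = -0.05 * v_wind = -0.05 * -0.78 = 0.039 s
t_corrected = t_still + dt = 12.3 + (0.039)
t_corrected = 12.339 s

12.339 s


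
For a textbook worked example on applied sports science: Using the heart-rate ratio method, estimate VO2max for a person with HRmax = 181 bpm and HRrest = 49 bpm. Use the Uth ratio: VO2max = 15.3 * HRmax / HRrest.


VO2max = 15.3 * HRmax / HRrest
VO2max = 15.3 * 181 / 49
VO2max = 2769.3 / 49 = 56.5163 mL/kg/min

56.5163 mL/kg/min


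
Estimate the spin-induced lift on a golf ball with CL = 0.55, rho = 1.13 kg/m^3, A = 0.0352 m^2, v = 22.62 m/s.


FM = 0.5 * CL * rho * A * v^2
FM = 0.5 * 0.55 * 1.13 * 0.0352 * 22.62^2
v^2 = 511.6644
FM = 0.5 * 0.55 * 1.13 * 0.0352 * 511.6644 = 5.5968 N

5.5968 N


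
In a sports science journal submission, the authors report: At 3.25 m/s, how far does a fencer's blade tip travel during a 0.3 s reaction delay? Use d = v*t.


d = v * t
d = 3.25 * 0.3
d = 0.975 m

0.975 m


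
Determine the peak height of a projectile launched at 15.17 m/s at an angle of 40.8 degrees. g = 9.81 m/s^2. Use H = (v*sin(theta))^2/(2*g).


H = (v*sin(theta))^2 / (2*g)
vy = v*sin(theta) = 15.17 * sin(40.8 deg) = 9.9124 m/s
H = vy^2 / (2*g) = 98.2555 / (2*9.81)
H = 98.2555 / 19.62 = 5.0079 m

5.0079 m


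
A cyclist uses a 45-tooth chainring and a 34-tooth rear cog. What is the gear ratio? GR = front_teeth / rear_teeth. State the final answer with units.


GR = front_teeth / rear_teeth
GR = 45 / 34
GR = 1.3235

1.3235


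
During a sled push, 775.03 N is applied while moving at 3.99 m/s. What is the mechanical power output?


P = F * v
P = 775.03 * 3.99
P = 3092.3697 W

3092.3697 W


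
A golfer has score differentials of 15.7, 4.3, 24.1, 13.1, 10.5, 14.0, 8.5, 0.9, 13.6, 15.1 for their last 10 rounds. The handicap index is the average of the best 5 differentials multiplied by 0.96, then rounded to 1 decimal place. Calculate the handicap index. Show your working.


All differentials: 15.7, 4.3, 24.1, 13.1, 10.5, 14.0, 8.5, 0.9, 13.6, 15.1
Sorted: 0.9, 4.3, 8.5, 10.5, 13.1, 13.6, 14.0, 15.1, 15.7, 24.1
Best 5: 0.9, 4.3, 8.5, 10.5, 13.1
Average of best = 37.3 / 5 = 7.46
Raw index = 7.46 * 0.96 = 7.1616
Handicap index = round(7.1616, 1) = 7.2

7.2


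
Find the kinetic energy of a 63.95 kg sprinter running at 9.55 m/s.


KE = 0.5 * m * v^2
KE = 0.5 * 63.95 * 9.55^2
KE = 0.5 * 63.95 * 91.2025 = 2916.1999 J

2916.1999 J


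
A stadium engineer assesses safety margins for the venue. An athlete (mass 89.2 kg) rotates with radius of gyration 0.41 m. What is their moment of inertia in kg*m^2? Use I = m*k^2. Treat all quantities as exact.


I = m * k^2
I = 89.2 * 0.41^2
I = 89.2 * 0.1681 = 14.9945 kg*m^2

14.9945 kg*m^2


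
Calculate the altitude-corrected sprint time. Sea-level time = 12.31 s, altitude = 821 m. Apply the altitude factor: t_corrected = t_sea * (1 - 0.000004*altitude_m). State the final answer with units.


Correction factor = 1 - 0.000004 * 821 = 0.996716
t_corrected = t_sea * factor = 12.31 * 0.996716
t_corrected = 12.2696 s

12.2696 s


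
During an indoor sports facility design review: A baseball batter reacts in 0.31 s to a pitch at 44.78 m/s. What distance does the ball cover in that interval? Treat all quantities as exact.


d = v * t
d = 44.78 * 0.31
d = 13.8818 m

13.8818 m


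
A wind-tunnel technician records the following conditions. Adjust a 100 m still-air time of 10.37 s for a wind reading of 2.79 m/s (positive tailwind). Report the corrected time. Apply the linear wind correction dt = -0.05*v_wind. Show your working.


dt = -0.05 * v_wind = -0.05 * 2.79 = -0.1395 s
t_corrected = t_still + dt = 10.37 + (-0.1395)
t_corrected = 10.2305 s

10.2305 s


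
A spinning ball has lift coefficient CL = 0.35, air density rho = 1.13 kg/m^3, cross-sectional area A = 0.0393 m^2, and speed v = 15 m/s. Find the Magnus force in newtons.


FM = 0.5 * CL * rho * A * v^2
FM = 0.5 * 0.35 * 1.13 * 0.0393 * 15^2
v^2 = 225
FM = 0.5 * 0.35 * 1.13 * 0.0393 * 225 = 1.7486 N

1.7486 N


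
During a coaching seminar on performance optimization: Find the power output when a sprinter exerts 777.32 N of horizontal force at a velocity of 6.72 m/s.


P = F * v
P = 777.32 * 6.72
P = 5223.5904 W

5223.5904 W


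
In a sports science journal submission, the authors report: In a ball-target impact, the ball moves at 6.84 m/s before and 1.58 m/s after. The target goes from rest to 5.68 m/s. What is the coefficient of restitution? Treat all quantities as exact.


e = (v2_after - v1_after) / (v1_before - v2_before)
Numerator = 5.68 - 1.58 = 4.1
Denominator = 6.84 - 0 = 6.84
e = 4.1 / 6.84 = 0.5994

0.5994


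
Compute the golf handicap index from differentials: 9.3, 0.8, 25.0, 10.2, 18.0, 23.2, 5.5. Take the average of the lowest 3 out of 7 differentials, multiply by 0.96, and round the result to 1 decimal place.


All differentials: 9.3, 0.8, 25.0, 10.2, 18.0, 23.2, 5.5
Sorted: 0.8, 5.5, 9.3, 10.2, 18.0, 23.2, 25.0
Best 3: 0.8, 5.5, 9.3
Average of best = 15.6 / 3 = 5.2
Raw index = 5.2 * 0.96 = 4.992
Handicap index = round(4.992, 1) = 5.0

5.0


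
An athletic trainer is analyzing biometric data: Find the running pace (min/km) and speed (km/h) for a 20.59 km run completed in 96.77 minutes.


Pace = time / distance = 96.77 min / 20.59 km = 4.6999 min/km
Speed = distance / time_in_hours = 20.59 / 1.6128 hr
Speed = 12.7664 km/h

4.6999 min/km, 12.7664 km/h


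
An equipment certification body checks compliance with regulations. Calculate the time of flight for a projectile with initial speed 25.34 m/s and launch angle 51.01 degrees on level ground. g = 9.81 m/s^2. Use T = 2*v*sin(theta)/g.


T = 2*v*sin(theta)/g
sin(theta) = sin(51.01 deg) = 0.7773
T = 2*25.34*0.7773 / 9.81
T = 39.3913 / 9.81 = 4.0154 s

4.0154 s


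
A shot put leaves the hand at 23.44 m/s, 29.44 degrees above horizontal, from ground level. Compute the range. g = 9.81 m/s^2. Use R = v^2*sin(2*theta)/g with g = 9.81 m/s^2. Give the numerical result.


R = v^2 * sin(2*theta) / g
Convert angle to radians: theta = 29.44 deg = 0.5138 rad
sin(2*theta) = sin(1.0276) = 0.8561
R = 23.44^2 * 0.8561 / 9.81
R = 549.4336 * 0.8561 / 9.81 = 47.9473 m

47.9473 m


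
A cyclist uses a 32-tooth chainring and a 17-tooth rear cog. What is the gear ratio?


GR = front_teeth / rear_teeth
GR = 32 / 17
GR = 1.8824

1.8824


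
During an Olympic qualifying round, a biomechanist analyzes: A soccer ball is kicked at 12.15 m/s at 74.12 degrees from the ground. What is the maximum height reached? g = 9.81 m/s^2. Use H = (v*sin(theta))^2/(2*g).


H = (v*sin(theta))^2 / (2*g)
vy = v*sin(theta) = 12.15 * sin(74.12 deg) = 11.6863 m/s
H = vy^2 / (2*g) = 136.57 / (2*9.81)
H = 136.57 / 19.62 = 6.9608 m

6.9608 m


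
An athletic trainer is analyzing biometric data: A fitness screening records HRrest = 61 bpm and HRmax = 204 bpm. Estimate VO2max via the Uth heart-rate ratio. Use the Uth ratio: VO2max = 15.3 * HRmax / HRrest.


VO2max = 15.3 * HRmax / HRrest
VO2max = 15.3 * 204 / 61
VO2max = 3121.2 / 61 = 51.1672 mL/kg/min

51.1672 mL/kg/min


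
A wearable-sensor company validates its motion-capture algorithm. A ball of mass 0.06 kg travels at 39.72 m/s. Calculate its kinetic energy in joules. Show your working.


KE = 0.5 * m * v^2
KE = 0.5 * 0.06 * 39.72^2
KE = 0.5 * 0.06 * 1577.6784 = 47.3304 J

47.3304 J


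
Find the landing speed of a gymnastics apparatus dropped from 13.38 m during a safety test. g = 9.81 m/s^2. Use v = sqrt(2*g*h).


v = sqrt(2 * g * h)
v = sqrt(2 * 9.81 * 13.38)
v = sqrt(262.5156) = 16.2023 m/s

16.2023 m/s


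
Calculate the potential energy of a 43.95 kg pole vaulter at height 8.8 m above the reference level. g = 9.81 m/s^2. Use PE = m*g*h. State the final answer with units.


PE = m * g * h
PE = 43.95 * 9.81 * 8.8
PE = 431.1495 * 8.8 = 3794.1156 J

3794.1156 J


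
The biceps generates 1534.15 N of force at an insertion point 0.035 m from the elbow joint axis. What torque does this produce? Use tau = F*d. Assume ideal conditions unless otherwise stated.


tau = F * d
tau = 1534.15 * 0.035
tau = 53.6953 N*m

53.6953 N*m


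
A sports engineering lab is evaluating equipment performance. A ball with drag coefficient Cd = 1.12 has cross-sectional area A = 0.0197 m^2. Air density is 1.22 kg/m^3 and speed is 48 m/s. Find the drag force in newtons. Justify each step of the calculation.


Fd = 0.5 * Cd * rho * A * v^2
Fd = 0.5 * 1.12 * 1.22 * 0.0197 * 48^2
v^2 = 2304
Fd = 0.5 * 1.12 * 1.22 * 0.0197 * 2304 = 31.0096 N

31.0096 N


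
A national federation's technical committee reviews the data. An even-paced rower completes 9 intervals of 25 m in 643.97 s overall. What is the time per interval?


Split time = total_time / n_laps = 643.97 / 9
Split time = 71.5522 s per lap

71.5522 s


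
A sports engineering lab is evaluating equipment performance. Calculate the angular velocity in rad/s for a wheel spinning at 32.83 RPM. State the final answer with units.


omega = RPM * 2 * pi / 60
omega = 32.83 * 2 * 3.14159 / 60
omega = 206.277 / 60 = 3.4379 rad/s

3.4379 rad/s


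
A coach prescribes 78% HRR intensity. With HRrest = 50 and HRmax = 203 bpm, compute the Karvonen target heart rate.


Target = HRrest + pct*(HRmax - HRrest)
Heart rate reserve = HRmax - HRrest = 203 - 50 = 153 bpm
Fraction = 78% = 0.78
Target = 50 + 0.78 * 153
Target = 50 + 119.34 = 169.34 bpm

169.34 bpm


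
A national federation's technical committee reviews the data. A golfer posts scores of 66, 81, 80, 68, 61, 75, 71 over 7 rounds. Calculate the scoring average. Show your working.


Average = sum / n
Sum = 502
Average = 502 / 7 = 71.7143

71.7143


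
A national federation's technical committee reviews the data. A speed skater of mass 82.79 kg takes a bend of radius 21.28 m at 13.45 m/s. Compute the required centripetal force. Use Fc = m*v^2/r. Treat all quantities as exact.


Fc = m * v^2 / r
v^2 = 13.45^2 = 180.9025
Fc = 82.79 * 180.9025 / 21.28
Fc = 14976.918 / 21.28 = 703.8025 N

703.8025 N


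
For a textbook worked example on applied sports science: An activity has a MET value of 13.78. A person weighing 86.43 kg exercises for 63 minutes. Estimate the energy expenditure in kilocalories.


kcal = MET * mass * time_hr
Convert time: 63 min = 1.05 hr
kcal = 13.78 * 86.43 * 1.05
kcal = 1250.5557 kcal

1250.5557 kcal


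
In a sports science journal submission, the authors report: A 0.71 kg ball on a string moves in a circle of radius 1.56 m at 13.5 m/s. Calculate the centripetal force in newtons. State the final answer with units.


Fc = m * v^2 / r
v^2 = 13.5^2 = 182.25
Fc = 0.71 * 182.25 / 1.56
Fc = 129.3975 / 1.56 = 82.9471 N

82.9471 N


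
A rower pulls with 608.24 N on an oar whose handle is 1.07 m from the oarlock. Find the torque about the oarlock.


tau = F * d
tau = 608.24 * 1.07
tau = 650.8168 N*m

650.8168 N*m


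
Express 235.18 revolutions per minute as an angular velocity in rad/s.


omega = RPM * 2 * pi / 60
omega = 235.18 * 2 * 3.14159 / 60
omega = 1477.6795 / 60 = 24.628 rad/s

24.628 rad/s


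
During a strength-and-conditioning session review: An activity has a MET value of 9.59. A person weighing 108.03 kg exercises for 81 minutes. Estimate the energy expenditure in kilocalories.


kcal = MET * mass * time_hr
Convert time: 81 min = 1.35 hr
kcal = 9.59 * 108.03 * 1.35
kcal = 1398.6104 kcal

1398.6104 kcal


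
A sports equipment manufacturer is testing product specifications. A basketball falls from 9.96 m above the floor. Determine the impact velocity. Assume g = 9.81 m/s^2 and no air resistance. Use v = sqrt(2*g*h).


v = sqrt(2 * g * h)
v = sqrt(2 * 9.81 * 9.96)
v = sqrt(195.4152) = 13.9791 m/s

13.9791 m/s


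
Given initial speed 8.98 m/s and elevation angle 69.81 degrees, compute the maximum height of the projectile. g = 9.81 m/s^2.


H = (v*sin(theta))^2 / (2*g)
vy = v*sin(theta) = 8.98 * sin(69.81 deg) = 8.4282 m/s
H = vy^2 / (2*g) = 71.0347 / (2*9.81)
H = 71.0347 / 19.62 = 3.6205 m

3.6205 m


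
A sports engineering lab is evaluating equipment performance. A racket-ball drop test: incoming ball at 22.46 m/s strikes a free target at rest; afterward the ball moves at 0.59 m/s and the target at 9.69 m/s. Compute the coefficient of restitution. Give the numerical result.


e = (v2_after - v1_after) / (v1_before - v2_before)
Numerator = 9.69 - 0.59 = 9.1
Denominator = 22.46 - 0 = 22.46
e = 9.1 / 22.46 = 0.4052

0.4052


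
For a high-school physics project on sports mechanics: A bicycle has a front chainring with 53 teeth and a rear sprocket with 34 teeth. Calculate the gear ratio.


GR = front_teeth / rear_teeth
GR = 53 / 34
GR = 1.5588

1.5588


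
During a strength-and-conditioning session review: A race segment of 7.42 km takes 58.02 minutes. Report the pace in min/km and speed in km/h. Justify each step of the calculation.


Pace = time / distance = 58.02 min / 7.42 km = 7.8194 min/km
Speed = distance / time_in_hours = 7.42 / 0.967 hr
Speed = 7.6732 km/h

7.8194 min/km, 7.6732 km/h


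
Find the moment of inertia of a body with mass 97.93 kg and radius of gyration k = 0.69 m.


I = m * k^2
I = 97.93 * 0.69^2
I = 97.93 * 0.4761 = 46.6245 kg*m^2

46.6245 kg*m^2


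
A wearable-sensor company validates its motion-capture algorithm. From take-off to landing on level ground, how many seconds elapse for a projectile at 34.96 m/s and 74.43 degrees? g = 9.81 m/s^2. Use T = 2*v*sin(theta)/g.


T = 2*v*sin(theta)/g
sin(theta) = sin(74.43 deg) = 0.9633
T = 2*34.96*0.9633 / 9.81
T = 67.3542 / 9.81 = 6.8659 s

6.8659 s


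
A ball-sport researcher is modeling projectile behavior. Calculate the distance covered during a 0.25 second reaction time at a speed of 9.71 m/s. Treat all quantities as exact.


d = v * t
d = 9.71 * 0.25
d = 2.4275 m

2.4275 m


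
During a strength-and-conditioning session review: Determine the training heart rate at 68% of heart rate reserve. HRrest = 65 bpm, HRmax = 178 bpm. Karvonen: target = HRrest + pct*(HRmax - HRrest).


Target = HRrest + pct*(HRmax - HRrest)
Heart rate reserve = HRmax - HRrest = 178 - 65 = 113 bpm
Fraction = 68% = 0.68
Target = 65 + 0.68 * 113
Target = 65 + 76.84 = 141.84 bpm

141.84 bpm


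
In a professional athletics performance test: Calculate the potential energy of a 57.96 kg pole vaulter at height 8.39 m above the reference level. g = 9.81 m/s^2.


PE = m * g * h
PE = 57.96 * 9.81 * 8.39
PE = 568.5876 * 8.39 = 4770.45 J

4770.45 J


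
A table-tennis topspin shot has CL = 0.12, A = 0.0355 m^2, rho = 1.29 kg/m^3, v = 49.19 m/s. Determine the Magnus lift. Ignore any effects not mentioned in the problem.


FM = 0.5 * CL * rho * A * v^2
FM = 0.5 * 0.12 * 1.29 * 0.0355 * 49.19^2
v^2 = 2419.6561
FM = 0.5 * 0.12 * 1.29 * 0.0355 * 2419.6561 = 6.6485 N

6.6485 N


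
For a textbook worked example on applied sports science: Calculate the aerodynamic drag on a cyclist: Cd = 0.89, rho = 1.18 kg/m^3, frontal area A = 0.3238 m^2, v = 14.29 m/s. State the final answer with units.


Fd = 0.5 * Cd * rho * A * v^2
Fd = 0.5 * 0.89 * 1.18 * 0.3238 * 14.29^2
v^2 = 204.2041
Fd = 0.5 * 0.89 * 1.18 * 0.3238 * 204.2041 = 34.7203 N

34.7203 N


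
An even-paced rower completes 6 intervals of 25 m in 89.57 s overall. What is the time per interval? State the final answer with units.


Split time = total_time / n_laps = 89.57 / 6
Split time = 14.9283 s per lap

14.9283 s


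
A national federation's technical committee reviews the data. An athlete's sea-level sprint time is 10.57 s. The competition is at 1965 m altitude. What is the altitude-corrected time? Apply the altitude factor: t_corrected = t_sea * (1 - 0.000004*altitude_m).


Correction factor = 1 - 0.000004 * 1965 = 0.99214
t_corrected = t_sea * factor = 10.57 * 0.99214
t_corrected = 10.4869 s

10.4869 s


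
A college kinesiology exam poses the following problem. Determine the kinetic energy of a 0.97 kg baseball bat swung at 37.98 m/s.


KE = 0.5 * m * v^2
KE = 0.5 * 0.97 * 37.98^2
KE = 0.5 * 0.97 * 1442.4804 = 699.603 J

699.603 J


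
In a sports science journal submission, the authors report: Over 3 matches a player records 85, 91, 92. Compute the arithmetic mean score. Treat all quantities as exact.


Average = sum / n
Sum = 268
Average = 268 / 3 = 89.3333

89.3333


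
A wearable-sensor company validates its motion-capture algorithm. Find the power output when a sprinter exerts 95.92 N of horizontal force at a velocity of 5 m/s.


P = F * v
P = 95.92 * 5
P = 479.6 W

479.6 W


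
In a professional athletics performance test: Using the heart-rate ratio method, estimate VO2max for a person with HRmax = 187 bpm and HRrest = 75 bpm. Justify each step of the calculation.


VO2max = 15.3 * HRmax / HRrest
VO2max = 15.3 * 187 / 75
VO2max = 2861.1 / 75 = 38.148 mL/kg/min

38.148 mL/kg/min


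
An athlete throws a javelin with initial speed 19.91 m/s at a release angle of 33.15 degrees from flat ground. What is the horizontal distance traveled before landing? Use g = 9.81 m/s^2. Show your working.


R = v^2 * sin(2*theta) / g
Convert angle to radians: theta = 33.15 deg = 0.5786 rad
sin(2*theta) = sin(1.1572) = 0.9157
R = 19.91^2 * 0.9157 / 9.81
R = 396.4081 * 0.9157 / 9.81 = 37.0006 m

37.0006 m


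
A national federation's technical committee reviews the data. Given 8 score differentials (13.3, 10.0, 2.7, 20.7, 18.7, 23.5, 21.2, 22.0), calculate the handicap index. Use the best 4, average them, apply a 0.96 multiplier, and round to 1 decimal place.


All differentials: 13.3, 10.0, 2.7, 20.7, 18.7, 23.5, 21.2, 22.0
Sorted: 2.7, 10.0, 13.3, 18.7, 20.7, 21.2, 22.0, 23.5
Best 4: 2.7, 10.0, 13.3, 18.7
Average of best = 44.7 / 4 = 11.175
Raw index = 11.175 * 0.96 = 10.728
Handicap index = round(10.728, 1) = 10.7

10.7


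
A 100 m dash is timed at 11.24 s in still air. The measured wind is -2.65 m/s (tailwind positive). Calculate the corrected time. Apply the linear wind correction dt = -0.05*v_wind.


dt = -0.05 * v_wind = -0.05 * -2.65 = 0.1325 s
t_corrected = t_still + dt = 11.24 + (0.1325)
t_corrected = 11.3725 s

11.3725 s


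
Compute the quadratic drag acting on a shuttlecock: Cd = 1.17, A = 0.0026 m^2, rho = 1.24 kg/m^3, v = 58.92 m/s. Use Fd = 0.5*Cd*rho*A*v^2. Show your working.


Fd = 0.5 * Cd * rho * A * v^2
Fd = 0.5 * 1.17 * 1.24 * 0.0026 * 58.92^2
v^2 = 3471.5664
Fd = 0.5 * 1.17 * 1.24 * 0.0026 * 3471.5664 = 6.5475 N

6.5475 N


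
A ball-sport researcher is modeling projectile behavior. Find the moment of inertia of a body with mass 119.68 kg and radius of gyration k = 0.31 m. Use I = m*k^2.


I = m * k^2
I = 119.68 * 0.31^2
I = 119.68 * 0.0961 = 11.5012 kg*m^2

11.5012 kg*m^2


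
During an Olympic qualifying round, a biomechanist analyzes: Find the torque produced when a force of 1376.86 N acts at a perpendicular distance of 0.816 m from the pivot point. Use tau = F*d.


tau = F * d
tau = 1376.86 * 0.816
tau = 1123.5178 N*m

1123.5178 N*m


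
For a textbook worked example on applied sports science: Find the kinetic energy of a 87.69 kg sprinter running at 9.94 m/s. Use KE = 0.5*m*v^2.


KE = 0.5 * m * v^2
KE = 0.5 * 87.69 * 9.94^2
KE = 0.5 * 87.69 * 98.8036 = 4332.0438 J

4332.0438 J


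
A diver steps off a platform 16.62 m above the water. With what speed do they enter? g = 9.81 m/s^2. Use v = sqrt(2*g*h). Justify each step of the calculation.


v = sqrt(2 * g * h)
v = sqrt(2 * 9.81 * 16.62)
v = sqrt(326.0844) = 18.0578 m/s

18.0578 m/s


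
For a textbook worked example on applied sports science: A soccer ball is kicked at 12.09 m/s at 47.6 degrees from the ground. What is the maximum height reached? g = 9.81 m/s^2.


H = (v*sin(theta))^2 / (2*g)
vy = v*sin(theta) = 12.09 * sin(47.6 deg) = 8.9279 m/s
H = vy^2 / (2*g) = 79.7078 / (2*9.81)
H = 79.7078 / 19.62 = 4.0626 m

4.0626 m


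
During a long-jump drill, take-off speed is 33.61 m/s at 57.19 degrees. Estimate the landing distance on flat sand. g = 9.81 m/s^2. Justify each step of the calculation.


R = v^2 * sin(2*theta) / g
Convert angle to radians: theta = 57.19 deg = 0.9982 rad
sin(2*theta) = sin(1.9963) = 0.9108
R = 33.61^2 * 0.9108 / 9.81
R = 1129.6321 * 0.9108 / 9.81 = 104.8828 m

104.8828 m


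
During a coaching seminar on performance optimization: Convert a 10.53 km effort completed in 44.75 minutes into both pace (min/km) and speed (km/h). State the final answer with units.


Pace = time / distance = 44.75 min / 10.53 km = 4.2498 min/km
Speed = distance / time_in_hours = 10.53 / 0.7458 hr
Speed = 14.1184 km/h

4.2498 min/km, 14.1184 km/h


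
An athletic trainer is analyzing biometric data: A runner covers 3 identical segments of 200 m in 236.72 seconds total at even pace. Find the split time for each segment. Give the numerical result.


Split time = total_time / n_laps = 236.72 / 3
Split time = 78.9067 s per lap

78.9067 s


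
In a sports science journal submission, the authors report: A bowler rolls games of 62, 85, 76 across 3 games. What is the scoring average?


Average = sum / n
Sum = 223
Average = 223 / 3 = 74.3333

74.3333


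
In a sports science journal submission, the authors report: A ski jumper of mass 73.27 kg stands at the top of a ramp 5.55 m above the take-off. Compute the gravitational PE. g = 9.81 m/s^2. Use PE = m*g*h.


PE = m * g * h
PE = 73.27 * 9.81 * 5.55
PE = 718.7787 * 5.55 = 3989.2218 J

3989.2218 J


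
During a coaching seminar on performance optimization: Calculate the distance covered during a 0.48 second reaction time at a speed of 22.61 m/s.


d = v * t
d = 22.61 * 0.48
d = 10.8528 m

10.8528 m


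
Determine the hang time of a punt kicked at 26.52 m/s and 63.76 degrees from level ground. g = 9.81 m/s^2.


T = 2*v*sin(theta)/g
sin(theta) = sin(63.76 deg) = 0.8969
T = 2*26.52*0.8969 / 9.81
T = 47.5742 / 9.81 = 4.8496 s

4.8496 s


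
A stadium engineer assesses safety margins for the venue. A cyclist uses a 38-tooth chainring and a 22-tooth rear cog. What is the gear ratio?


GR = front_teeth / rear_teeth
GR = 38 / 22
GR = 1.7273

1.7273


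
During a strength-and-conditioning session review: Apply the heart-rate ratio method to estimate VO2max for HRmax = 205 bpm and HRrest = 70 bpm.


VO2max = 15.3 * HRmax / HRrest
VO2max = 15.3 * 205 / 70
VO2max = 3136.5 / 70 = 44.8071 mL/kg/min

44.8071 mL/kg/min


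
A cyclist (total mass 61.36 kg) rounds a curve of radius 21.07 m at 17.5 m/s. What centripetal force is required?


Fc = m * v^2 / r
v^2 = 17.5^2 = 306.25
Fc = 61.36 * 306.25 / 21.07
Fc = 18791.5 / 21.07 = 891.8605 N

891.8605 N


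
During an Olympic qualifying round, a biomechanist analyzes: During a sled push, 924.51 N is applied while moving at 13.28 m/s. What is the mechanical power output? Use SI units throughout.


P = F * v
P = 924.51 * 13.28
P = 12277.4928 W

12277.4928 W


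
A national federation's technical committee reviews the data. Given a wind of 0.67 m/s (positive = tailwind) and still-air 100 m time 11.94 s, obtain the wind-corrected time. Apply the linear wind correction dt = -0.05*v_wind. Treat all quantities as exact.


dt = -0.05 * v_wind = -0.05 * 0.67 = -0.0335 s
t_corrected = t_still + dt = 11.94 + (-0.0335)
t_corrected = 11.9065 s

11.9065 s


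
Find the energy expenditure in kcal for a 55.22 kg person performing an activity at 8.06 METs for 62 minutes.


kcal = MET * mass * time_hr
Convert time: 62 min = 1.0333 hr
kcal = 8.06 * 55.22 * 1.0333
kcal = 459.909 kcal

459.909 kcal


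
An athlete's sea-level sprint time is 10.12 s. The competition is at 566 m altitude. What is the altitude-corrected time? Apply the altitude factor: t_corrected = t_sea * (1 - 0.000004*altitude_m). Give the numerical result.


Correction factor = 1 - 0.000004 * 566 = 0.997736
t_corrected = t_sea * factor = 10.12 * 0.997736
t_corrected = 10.0971 s

10.0971 s


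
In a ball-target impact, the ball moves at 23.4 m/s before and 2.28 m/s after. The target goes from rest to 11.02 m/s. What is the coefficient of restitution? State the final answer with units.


e = (v2_after - v1_after) / (v1_before - v2_before)
Numerator = 11.02 - 2.28 = 8.74
Denominator = 23.4 - 0 = 23.4
e = 8.74 / 23.4 = 0.3735

0.3735


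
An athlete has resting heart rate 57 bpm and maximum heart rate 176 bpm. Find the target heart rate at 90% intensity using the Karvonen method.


Target = HRrest + pct*(HRmax - HRrest)
Heart rate reserve = HRmax - HRrest = 176 - 57 = 119 bpm
Fraction = 90% = 0.9
Target = 57 + 0.9 * 119
Target = 57 + 107.1 = 164.1 bpm

164.1 bpm


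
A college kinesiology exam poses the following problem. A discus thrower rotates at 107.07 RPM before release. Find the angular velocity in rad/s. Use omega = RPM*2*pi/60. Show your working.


omega = RPM * 2 * pi / 60
omega = 107.07 * 2 * 3.14159 / 60
omega = 672.7407 / 60 = 11.2123 rad/s

11.2123 rad/s


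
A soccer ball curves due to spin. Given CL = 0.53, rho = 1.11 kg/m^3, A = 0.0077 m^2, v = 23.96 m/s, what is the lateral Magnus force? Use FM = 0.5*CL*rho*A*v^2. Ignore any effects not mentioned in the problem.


FM = 0.5 * CL * rho * A * v^2
FM = 0.5 * 0.53 * 1.11 * 0.0077 * 23.96^2
v^2 = 574.0816
FM = 0.5 * 0.53 * 1.11 * 0.0077 * 574.0816 = 1.3003 N

1.3003 N


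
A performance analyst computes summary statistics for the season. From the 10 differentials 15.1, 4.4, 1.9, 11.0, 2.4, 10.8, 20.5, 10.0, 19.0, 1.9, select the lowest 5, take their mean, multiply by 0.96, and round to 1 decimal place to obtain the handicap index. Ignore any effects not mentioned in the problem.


All differentials: 15.1, 4.4, 1.9, 11.0, 2.4, 10.8, 20.5, 10.0, 19.0, 1.9
Sorted: 1.9, 1.9, 2.4, 4.4, 10.0, 10.8, 11.0, 15.1, 19.0, 20.5
Best 5: 1.9, 1.9, 2.4, 4.4, 10.0
Average of best = 20.6 / 5 = 4.12
Raw index = 4.12 * 0.96 = 3.9552
Handicap index = round(3.9552, 1) = 4.0

4.0


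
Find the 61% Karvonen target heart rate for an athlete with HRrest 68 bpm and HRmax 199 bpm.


Target = HRrest + pct*(HRmax - HRrest)
Heart rate reserve = HRmax - HRrest = 199 - 68 = 131 bpm
Fraction = 61% = 0.61
Target = 68 + 0.61 * 131
Target = 68 + 79.91 = 147.91 bpm

147.91 bpm


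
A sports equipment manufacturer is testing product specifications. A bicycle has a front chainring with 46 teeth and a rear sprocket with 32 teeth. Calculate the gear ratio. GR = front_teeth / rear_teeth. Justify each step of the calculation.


GR = front_teeth / rear_teeth
GR = 46 / 32
GR = 1.4375

1.4375


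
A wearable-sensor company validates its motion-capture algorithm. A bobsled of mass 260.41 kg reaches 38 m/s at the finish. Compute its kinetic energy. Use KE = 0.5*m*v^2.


KE = 0.5 * m * v^2
KE = 0.5 * 260.41 * 38^2
KE = 0.5 * 260.41 * 1444 = 188016.02 J

188016.02 J


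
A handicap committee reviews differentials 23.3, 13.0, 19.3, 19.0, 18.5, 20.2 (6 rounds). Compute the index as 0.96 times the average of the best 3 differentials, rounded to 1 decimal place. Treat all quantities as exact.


All differentials: 23.3, 13.0, 19.3, 19.0, 18.5, 20.2
Sorted: 13.0, 18.5, 19.0, 19.3, 20.2, 23.3
Best 3: 13.0, 18.5, 19.0
Average of best = 50.5 / 3 = 16.8333
Raw index = 16.8333 * 0.96 = 16.16
Handicap index = round(16.16, 1) = 16.2

16.2


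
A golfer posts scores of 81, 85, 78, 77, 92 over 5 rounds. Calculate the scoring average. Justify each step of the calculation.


Average = sum / n
Sum = 413
Average = 413 / 5 = 82.6

82.6


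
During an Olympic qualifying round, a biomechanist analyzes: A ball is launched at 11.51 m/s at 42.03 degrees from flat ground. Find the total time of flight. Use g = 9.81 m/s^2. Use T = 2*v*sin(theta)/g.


T = 2*v*sin(theta)/g
sin(theta) = sin(42.03 deg) = 0.6695
T = 2*11.51*0.6695 / 9.81
T = 15.4123 / 9.81 = 1.5711 s

1.5711 s


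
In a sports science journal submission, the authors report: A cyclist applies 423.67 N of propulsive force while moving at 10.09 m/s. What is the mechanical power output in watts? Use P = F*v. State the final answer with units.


P = F * v
P = 423.67 * 10.09
P = 4274.8303 W

4274.8303 W


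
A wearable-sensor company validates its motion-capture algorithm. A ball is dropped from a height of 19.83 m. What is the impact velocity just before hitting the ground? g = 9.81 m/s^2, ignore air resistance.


v = sqrt(2 * g * h)
v = sqrt(2 * 9.81 * 19.83)
v = sqrt(389.0646) = 19.7247 m/s

19.7247 m/s


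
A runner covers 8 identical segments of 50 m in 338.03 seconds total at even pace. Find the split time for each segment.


Split time = total_time / n_laps = 338.03 / 8
Split time = 42.2537 s per lap

42.2537 s


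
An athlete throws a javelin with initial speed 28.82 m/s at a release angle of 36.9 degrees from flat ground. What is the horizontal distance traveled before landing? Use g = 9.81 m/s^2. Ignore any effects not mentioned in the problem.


R = v^2 * sin(2*theta) / g
Convert angle to radians: theta = 36.9 deg = 0.644 rad
sin(2*theta) = sin(1.2881) = 0.9603
R = 28.82^2 * 0.9603 / 9.81
R = 830.5924 * 0.9603 / 9.81 = 81.3061 m

81.3061 m


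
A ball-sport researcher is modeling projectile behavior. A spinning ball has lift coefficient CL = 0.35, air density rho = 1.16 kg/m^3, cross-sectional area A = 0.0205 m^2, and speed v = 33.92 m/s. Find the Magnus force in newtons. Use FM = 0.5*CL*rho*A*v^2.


FM = 0.5 * CL * rho * A * v^2
FM = 0.5 * 0.35 * 1.16 * 0.0205 * 33.92^2
v^2 = 1150.5664
FM = 0.5 * 0.35 * 1.16 * 0.0205 * 1150.5664 = 4.7881 N

4.7881 N


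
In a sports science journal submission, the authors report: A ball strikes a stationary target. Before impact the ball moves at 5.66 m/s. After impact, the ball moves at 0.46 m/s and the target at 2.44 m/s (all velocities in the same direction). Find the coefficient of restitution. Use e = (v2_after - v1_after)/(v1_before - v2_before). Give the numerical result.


e = (v2_after - v1_after) / (v1_before - v2_before)
Numerator = 2.44 - 0.46 = 1.98
Denominator = 5.66 - 0 = 5.66
e = 1.98 / 5.66 = 0.3498

0.3498


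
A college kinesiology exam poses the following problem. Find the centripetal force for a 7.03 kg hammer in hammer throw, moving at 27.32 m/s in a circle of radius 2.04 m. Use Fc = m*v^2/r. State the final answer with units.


Fc = m * v^2 / r
v^2 = 27.32^2 = 746.3824
Fc = 7.03 * 746.3824 / 2.04
Fc = 5247.0683 / 2.04 = 2572.0923 N

2572.0923 N


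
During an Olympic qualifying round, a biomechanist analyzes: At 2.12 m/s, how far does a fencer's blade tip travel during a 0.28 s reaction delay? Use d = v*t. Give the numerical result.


d = v * t
d = 2.12 * 0.28
d = 0.5936 m

0.5936 m


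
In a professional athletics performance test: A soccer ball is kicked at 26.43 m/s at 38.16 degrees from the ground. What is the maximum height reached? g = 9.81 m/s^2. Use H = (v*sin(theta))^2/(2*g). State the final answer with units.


H = (v*sin(theta))^2 / (2*g)
vy = v*sin(theta) = 26.43 * sin(38.16 deg) = 16.33 m/s
H = vy^2 / (2*g) = 266.6699 / (2*9.81)
H = 266.6699 / 19.62 = 13.5917 m

13.5917 m


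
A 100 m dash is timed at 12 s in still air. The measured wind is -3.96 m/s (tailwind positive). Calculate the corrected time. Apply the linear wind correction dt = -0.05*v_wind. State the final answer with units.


dt = -0.05 * v_wind = -0.05 * -3.96 = 0.198 s
t_corrected = t_still + dt = 12 + (0.198)
t_corrected = 12.198 s

12.198 s


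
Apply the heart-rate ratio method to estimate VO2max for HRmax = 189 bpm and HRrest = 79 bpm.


VO2max = 15.3 * HRmax / HRrest
VO2max = 15.3 * 189 / 79
VO2max = 2891.7 / 79 = 36.6038 mL/kg/min

36.6038 mL/kg/min


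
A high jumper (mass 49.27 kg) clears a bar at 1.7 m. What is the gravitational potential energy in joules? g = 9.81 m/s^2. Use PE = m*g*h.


PE = m * g * h
PE = 49.27 * 9.81 * 1.7
PE = 483.3387 * 1.7 = 821.6758 J

821.6758 J


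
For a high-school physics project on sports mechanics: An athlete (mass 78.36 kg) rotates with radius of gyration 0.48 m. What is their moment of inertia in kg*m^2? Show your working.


I = m * k^2
I = 78.36 * 0.48^2
I = 78.36 * 0.2304 = 18.0541 kg*m^2

18.0541 kg*m^2


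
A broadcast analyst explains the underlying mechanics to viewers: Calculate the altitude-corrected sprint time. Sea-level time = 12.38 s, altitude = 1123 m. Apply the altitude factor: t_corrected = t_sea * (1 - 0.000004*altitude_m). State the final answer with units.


Correction factor = 1 - 0.000004 * 1123 = 0.995508
t_corrected = t_sea * factor = 12.38 * 0.995508
t_corrected = 12.3244 s

12.3244 s


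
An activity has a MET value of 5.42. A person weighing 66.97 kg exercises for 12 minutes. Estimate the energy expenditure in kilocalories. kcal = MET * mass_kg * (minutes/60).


kcal = MET * mass * time_hr
Convert time: 12 min = 0.2 hr
kcal = 5.42 * 66.97 * 0.2
kcal = 72.5955 kcal

72.5955 kcal


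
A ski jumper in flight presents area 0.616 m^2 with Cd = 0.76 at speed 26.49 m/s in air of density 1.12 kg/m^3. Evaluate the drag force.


Fd = 0.5 * Cd * rho * A * v^2
Fd = 0.5 * 0.76 * 1.12 * 0.616 * 26.49^2
v^2 = 701.7201
Fd = 0.5 * 0.76 * 1.12 * 0.616 * 701.7201 = 183.9697 N

183.9697 N


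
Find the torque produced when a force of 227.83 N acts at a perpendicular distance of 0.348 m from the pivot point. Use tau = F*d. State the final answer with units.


tau = F * d
tau = 227.83 * 0.348
tau = 79.2848 N*m

79.2848 N*m


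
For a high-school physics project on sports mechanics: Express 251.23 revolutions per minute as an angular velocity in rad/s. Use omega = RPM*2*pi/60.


omega = RPM * 2 * pi / 60
omega = 251.23 * 2 * 3.14159 / 60
omega = 1578.5246 / 60 = 26.3087 rad/s

26.3087 rad/s


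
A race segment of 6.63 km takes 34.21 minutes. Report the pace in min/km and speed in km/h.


Pace = time / distance = 34.21 min / 6.63 km = 5.1599 min/km
Speed = distance / time_in_hours = 6.63 / 0.5702 hr
Speed = 11.6282 km/h

5.1599 min/km, 11.6282 km/h


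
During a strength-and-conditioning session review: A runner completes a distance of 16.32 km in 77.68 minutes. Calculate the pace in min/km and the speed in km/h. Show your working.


Pace = time / distance = 77.68 min / 16.32 km = 4.7598 min/km
Speed = distance / time_in_hours = 16.32 / 1.2947 hr
Speed = 12.6056 km/h

4.7598 min/km, 12.6056 km/h


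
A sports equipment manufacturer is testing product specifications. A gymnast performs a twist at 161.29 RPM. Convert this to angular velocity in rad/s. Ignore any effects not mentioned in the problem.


omega = RPM * 2 * pi / 60
omega = 161.29 * 2 * 3.14159 / 60
omega = 1013.415 / 60 = 16.8902 rad/s

16.8902 rad/s


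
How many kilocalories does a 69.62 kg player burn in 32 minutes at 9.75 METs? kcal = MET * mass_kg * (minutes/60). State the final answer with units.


kcal = MET * mass * time_hr
Convert time: 32 min = 0.5333 hr
kcal = 9.75 * 69.62 * 0.5333
kcal = 362.024 kcal

362.024 kcal


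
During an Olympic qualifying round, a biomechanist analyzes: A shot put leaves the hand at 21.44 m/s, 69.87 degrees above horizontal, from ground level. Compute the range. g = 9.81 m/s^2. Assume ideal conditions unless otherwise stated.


R = v^2 * sin(2*theta) / g
Convert angle to radians: theta = 69.87 deg = 1.2195 rad
sin(2*theta) = sin(2.4389) = 0.6463
R = 21.44^2 * 0.6463 / 9.81
R = 459.6736 * 0.6463 / 9.81 = 30.2821 m

30.2821 m
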